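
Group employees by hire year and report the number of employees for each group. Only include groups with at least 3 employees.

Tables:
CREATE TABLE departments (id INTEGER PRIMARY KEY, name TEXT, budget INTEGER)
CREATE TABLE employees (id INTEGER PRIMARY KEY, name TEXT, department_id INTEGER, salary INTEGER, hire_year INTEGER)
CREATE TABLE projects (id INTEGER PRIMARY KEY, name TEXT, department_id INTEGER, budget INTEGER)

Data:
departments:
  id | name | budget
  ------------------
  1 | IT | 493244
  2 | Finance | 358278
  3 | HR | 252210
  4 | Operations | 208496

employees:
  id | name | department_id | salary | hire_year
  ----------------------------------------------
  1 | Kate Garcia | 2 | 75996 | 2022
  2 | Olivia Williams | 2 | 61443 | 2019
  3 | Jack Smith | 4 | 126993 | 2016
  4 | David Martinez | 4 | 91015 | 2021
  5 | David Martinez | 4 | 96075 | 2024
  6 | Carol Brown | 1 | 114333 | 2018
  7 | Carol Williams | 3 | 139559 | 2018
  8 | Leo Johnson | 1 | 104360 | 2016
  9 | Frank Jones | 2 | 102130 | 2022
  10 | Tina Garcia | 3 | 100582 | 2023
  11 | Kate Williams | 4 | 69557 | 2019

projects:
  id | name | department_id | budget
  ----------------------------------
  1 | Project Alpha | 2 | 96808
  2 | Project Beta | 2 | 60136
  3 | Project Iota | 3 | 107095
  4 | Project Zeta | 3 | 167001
SELECT hire_year, COUNT(*) AS n FROM employees GROUP BY hire_year HAVING COUNT(*) >= 3

Execution result:
(no rows)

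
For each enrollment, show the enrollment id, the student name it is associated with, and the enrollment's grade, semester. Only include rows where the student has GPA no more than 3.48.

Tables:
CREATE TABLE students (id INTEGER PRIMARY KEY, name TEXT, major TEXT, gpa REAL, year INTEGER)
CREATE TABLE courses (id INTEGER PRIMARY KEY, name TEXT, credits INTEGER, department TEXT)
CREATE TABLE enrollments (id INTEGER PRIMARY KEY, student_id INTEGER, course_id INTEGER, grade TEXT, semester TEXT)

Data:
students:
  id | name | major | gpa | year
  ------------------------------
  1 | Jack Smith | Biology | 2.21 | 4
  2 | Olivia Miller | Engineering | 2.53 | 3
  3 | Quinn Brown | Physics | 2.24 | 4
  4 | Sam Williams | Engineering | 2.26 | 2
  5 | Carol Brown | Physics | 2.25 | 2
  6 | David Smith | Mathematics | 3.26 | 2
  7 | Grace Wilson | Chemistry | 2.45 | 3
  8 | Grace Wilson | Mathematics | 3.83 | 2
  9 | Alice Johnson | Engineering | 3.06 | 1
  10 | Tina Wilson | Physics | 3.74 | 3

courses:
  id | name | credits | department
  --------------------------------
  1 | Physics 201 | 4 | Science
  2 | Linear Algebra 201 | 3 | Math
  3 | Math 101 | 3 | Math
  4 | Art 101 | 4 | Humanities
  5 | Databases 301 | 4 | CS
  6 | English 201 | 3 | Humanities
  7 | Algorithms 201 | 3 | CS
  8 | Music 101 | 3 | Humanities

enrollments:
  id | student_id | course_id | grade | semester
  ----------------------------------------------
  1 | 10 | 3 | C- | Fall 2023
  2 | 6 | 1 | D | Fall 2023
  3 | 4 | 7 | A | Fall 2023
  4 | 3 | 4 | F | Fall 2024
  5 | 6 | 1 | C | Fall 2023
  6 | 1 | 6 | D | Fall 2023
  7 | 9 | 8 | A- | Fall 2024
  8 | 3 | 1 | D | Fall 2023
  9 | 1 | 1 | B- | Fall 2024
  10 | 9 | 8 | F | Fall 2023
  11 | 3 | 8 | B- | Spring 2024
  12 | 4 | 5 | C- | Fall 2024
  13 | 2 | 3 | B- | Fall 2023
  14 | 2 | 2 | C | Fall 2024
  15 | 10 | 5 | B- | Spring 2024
SELECT c.id, p.name AS student, c.grade, c.semester FROM enrollments c JOIN students p ON c.student_id = p.id WHERE p.gpa <= 3.48

Execution result:
id | student | grade | semester
2 | David Smith | D | Fall 2023
3 | Sam Williams | A | Fall 2023
4 | Quinn Brown | F | Fall 2024
5 | David Smith | C | Fall 2023
6 | Jack Smith | D | Fall 2023
7 | Alice Johnson | A- | Fall 2024
8 | Quinn Brown | D | Fall 2023
9 | Jack Smith | B- | Fall 2024
10 | Alice Johnson | F | Fall 2023
11 | Quinn Brown | B- | Spring 2024
12 | Sam Williams | C- | Fall 2024
13 | Olivia Miller | B- | Fall 2023
14 | Olivia Miller | C | Fall 2024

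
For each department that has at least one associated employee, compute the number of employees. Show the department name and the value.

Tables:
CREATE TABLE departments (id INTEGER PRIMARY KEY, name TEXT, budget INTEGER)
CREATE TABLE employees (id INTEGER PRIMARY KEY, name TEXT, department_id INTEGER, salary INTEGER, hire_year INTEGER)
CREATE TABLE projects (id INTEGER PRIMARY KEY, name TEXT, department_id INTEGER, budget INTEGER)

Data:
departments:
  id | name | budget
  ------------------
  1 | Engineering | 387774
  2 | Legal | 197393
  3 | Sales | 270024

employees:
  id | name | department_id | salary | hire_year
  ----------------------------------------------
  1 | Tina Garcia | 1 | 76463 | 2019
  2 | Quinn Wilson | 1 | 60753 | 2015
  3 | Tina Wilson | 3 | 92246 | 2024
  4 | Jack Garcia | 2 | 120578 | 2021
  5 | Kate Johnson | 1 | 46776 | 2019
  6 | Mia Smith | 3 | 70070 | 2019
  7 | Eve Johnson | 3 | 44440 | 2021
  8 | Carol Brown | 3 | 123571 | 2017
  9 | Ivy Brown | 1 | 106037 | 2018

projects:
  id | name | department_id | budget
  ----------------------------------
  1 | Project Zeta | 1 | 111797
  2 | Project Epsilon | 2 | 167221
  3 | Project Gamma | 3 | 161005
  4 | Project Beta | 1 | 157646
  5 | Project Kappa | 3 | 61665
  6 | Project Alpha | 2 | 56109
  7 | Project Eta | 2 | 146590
SELECT p.name, COUNT(*) AS n FROM employees c JOIN departments p ON c.department_id = p.id GROUP BY p.id, p.name

Execution result:
name | n
Engineering | 4
Legal | 1
Sales | 4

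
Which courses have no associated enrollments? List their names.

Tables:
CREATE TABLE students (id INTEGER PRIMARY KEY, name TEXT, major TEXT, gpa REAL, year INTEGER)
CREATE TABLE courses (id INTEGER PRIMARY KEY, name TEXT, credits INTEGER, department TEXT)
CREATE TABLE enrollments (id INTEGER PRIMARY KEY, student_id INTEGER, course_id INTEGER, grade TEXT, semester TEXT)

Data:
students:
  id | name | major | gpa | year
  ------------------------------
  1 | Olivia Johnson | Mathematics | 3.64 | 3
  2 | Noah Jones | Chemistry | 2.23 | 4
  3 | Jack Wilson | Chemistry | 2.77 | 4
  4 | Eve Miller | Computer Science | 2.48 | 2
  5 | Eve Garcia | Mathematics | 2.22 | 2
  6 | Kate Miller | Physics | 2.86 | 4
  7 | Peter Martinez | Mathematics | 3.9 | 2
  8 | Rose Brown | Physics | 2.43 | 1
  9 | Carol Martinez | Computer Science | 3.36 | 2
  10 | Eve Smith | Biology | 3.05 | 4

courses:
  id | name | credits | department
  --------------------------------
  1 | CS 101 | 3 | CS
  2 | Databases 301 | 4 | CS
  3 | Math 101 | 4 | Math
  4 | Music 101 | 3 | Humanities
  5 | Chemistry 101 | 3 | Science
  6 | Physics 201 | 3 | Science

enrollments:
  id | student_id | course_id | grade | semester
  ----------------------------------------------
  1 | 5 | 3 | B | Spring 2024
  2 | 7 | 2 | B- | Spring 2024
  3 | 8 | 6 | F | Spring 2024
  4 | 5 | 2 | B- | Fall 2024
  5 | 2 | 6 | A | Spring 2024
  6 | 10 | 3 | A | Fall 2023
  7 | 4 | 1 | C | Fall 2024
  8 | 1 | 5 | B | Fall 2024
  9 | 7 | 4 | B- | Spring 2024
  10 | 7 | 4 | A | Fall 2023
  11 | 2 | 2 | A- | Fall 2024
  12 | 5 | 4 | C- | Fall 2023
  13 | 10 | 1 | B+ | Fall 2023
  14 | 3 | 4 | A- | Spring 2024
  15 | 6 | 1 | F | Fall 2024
SELECT p.name FROM courses p LEFT JOIN enrollments c ON c.course_id = p.id WHERE c.id IS NULL

Execution result:
(no rows)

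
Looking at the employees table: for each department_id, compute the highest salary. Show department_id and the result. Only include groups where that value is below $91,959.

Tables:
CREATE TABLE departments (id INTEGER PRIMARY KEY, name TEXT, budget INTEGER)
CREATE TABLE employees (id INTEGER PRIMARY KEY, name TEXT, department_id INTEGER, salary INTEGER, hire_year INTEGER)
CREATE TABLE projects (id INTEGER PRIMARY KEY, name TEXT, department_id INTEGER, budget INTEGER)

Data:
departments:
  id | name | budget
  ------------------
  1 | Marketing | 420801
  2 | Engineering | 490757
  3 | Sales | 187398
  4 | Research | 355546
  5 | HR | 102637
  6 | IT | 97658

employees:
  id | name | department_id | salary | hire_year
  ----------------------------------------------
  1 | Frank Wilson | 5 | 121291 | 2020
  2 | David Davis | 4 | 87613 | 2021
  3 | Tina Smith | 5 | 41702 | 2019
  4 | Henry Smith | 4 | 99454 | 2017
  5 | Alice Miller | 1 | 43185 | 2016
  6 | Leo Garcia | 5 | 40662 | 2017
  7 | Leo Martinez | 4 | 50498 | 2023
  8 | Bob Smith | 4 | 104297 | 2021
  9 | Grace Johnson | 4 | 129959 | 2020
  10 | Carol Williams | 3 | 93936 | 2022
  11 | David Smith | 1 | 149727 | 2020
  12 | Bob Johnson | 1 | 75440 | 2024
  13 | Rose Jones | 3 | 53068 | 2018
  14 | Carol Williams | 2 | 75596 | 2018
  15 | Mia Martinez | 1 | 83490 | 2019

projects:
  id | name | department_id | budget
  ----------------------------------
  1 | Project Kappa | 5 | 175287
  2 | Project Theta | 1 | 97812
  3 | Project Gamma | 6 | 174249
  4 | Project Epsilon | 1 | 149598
SELECT department_id, MAX(salary) AS max_salary FROM employees GROUP BY department_id HAVING MAX(salary) < 91959

Execution result:
department_id | max_salary
2 | 75596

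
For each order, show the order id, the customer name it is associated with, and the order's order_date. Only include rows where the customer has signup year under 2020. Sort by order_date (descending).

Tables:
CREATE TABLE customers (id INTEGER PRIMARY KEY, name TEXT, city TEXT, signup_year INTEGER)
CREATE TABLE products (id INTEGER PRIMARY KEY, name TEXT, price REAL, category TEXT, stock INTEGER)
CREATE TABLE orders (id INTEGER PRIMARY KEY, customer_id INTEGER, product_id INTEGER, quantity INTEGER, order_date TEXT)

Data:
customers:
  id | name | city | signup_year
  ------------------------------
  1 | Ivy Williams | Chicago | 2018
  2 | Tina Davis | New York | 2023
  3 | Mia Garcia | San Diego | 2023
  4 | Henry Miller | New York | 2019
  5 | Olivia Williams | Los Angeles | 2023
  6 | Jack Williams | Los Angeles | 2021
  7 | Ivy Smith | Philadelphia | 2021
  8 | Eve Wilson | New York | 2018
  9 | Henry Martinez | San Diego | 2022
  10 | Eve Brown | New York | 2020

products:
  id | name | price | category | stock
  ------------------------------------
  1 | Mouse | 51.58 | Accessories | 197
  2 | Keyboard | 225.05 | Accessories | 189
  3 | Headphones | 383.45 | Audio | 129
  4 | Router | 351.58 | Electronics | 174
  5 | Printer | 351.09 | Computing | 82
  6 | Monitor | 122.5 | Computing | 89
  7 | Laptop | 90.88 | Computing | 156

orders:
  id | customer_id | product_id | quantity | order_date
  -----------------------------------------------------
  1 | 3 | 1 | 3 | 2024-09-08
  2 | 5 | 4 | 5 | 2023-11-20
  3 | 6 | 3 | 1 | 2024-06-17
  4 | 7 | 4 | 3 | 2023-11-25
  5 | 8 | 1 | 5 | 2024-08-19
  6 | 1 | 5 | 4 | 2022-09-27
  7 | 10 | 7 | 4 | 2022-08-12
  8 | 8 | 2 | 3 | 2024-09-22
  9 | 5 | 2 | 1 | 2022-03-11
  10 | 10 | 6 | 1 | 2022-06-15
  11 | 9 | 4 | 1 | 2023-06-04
SELECT c.id, p.name AS customer, c.order_date FROM orders c JOIN customers p ON c.customer_id = p.id WHERE p.signup_year < 2020 ORDER BY c.order_date DESC

Execution result:
id | customer | order_date
8 | Eve Wilson | 2024-09-22
5 | Eve Wilson | 2024-08-19
6 | Ivy Williams | 2022-09-27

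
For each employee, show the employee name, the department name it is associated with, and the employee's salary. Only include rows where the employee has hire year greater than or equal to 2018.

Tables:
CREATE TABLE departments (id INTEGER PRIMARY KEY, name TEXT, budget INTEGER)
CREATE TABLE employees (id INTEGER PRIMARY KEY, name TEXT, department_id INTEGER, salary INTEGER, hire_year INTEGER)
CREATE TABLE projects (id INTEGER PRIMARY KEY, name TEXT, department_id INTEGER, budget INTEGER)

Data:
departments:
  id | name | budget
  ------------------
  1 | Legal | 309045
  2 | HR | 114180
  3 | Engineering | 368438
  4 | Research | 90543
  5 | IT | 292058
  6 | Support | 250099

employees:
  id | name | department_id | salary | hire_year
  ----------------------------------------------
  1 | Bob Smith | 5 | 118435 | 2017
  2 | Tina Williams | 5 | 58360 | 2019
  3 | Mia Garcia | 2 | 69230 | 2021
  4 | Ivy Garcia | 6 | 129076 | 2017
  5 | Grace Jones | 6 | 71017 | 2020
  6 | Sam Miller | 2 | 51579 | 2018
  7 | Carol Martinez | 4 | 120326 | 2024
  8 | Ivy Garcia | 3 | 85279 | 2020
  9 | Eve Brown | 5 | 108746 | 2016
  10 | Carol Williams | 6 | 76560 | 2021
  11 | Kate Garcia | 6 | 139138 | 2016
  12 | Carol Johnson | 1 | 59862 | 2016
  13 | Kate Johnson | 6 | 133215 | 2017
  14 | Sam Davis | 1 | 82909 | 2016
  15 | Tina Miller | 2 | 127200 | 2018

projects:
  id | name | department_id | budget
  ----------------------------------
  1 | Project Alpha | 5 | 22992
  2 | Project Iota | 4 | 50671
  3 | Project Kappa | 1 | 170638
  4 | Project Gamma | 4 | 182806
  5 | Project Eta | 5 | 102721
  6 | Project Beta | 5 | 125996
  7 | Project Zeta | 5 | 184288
SELECT c.name, p.name AS department, c.salary FROM employees c JOIN departments p ON c.department_id = p.id WHERE c.hire_year >= 2018

Execution result:
name | department | salary
Tina Williams | IT | 58360
Mia Garcia | HR | 69230
Grace Jones | Support | 71017
Sam Miller | HR | 51579
Carol Martinez | Research | 120326
Ivy Garcia | Engineering | 85279
Carol Williams | Support | 76560
Tina Miller | HR | 127200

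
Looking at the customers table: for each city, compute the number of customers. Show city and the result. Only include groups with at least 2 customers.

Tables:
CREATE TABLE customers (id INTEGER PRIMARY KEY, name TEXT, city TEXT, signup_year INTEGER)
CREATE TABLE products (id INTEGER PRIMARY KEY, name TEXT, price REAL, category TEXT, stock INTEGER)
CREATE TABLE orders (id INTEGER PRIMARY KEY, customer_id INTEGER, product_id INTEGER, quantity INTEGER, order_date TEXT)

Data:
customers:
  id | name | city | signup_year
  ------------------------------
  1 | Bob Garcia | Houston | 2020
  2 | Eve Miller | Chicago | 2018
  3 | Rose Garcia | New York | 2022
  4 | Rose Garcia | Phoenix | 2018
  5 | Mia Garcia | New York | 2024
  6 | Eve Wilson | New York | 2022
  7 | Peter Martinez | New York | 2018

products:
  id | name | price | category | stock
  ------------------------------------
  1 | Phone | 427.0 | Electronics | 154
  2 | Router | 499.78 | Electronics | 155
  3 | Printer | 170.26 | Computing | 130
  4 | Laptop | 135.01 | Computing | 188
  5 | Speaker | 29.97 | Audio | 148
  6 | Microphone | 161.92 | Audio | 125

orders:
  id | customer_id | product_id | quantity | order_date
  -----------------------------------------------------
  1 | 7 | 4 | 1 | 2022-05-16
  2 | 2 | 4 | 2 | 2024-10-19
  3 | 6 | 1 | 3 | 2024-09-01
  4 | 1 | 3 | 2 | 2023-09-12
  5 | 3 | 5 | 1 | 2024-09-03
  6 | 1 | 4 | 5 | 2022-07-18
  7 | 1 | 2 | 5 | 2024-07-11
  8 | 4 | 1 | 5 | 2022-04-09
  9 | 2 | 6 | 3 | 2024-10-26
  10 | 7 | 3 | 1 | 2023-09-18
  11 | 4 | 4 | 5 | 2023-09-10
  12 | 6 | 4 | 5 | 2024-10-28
SELECT city, COUNT(*) AS n FROM customers GROUP BY city HAVING COUNT(*) >= 2

Execution result:
city | n
New York | 4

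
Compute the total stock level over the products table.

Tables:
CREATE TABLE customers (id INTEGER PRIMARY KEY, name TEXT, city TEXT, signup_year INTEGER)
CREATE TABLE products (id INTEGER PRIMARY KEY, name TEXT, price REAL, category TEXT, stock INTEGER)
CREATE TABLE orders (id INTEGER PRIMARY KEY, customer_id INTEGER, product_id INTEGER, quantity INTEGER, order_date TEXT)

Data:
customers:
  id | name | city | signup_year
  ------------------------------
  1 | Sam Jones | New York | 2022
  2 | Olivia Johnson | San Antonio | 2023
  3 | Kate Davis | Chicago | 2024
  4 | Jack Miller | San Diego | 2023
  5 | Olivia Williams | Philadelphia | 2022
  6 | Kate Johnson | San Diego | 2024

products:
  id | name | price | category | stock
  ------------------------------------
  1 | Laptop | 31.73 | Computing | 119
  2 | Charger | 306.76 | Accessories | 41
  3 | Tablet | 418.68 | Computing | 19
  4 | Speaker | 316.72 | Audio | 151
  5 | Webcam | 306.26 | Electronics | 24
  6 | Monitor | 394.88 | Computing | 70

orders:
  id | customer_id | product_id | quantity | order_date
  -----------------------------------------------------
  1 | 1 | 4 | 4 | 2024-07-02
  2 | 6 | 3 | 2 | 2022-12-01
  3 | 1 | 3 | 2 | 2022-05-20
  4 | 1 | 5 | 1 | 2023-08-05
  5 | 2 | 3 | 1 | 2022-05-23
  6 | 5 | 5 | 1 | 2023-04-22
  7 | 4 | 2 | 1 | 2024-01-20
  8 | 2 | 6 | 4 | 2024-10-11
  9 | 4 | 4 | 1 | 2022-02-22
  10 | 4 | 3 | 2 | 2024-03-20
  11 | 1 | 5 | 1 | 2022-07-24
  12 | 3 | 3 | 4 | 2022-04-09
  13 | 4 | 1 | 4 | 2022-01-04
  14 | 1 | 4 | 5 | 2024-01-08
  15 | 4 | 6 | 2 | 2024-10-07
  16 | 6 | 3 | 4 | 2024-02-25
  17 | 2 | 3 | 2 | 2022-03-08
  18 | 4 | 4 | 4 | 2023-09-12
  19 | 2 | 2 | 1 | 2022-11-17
SELECT SUM(stock) FROM products

Execution result:
424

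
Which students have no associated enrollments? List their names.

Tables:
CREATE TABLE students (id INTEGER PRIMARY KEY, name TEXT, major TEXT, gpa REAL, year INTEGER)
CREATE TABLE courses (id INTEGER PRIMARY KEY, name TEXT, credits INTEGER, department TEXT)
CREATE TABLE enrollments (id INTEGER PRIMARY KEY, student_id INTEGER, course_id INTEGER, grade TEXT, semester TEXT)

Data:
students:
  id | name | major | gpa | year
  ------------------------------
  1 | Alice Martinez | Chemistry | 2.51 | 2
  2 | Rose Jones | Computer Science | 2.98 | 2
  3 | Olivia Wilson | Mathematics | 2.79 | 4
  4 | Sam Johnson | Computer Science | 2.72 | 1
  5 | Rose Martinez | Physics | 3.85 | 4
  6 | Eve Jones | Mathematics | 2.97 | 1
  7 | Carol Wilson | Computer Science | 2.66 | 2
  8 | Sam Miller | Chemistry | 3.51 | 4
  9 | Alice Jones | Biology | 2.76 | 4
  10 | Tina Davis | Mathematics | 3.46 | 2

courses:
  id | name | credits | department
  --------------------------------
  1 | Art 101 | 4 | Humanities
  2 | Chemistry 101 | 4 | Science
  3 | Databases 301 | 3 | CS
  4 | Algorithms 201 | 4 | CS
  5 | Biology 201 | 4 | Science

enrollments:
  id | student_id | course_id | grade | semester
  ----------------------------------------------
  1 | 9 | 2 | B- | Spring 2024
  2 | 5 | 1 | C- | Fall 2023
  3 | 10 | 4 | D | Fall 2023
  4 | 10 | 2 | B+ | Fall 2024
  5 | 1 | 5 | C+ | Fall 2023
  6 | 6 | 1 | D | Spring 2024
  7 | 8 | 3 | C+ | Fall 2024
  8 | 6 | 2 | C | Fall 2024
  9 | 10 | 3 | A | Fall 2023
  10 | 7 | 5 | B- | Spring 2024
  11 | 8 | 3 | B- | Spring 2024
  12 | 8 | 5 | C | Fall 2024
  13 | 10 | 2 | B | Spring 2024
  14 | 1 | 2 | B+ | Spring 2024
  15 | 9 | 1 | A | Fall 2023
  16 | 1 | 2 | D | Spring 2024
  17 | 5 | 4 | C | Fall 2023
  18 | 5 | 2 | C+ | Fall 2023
SELECT p.name FROM students p LEFT JOIN enrollments c ON c.student_id = p.id WHERE c.id IS NULL

Execution result:
name
Rose Jones
Olivia Wilson
Sam Johnson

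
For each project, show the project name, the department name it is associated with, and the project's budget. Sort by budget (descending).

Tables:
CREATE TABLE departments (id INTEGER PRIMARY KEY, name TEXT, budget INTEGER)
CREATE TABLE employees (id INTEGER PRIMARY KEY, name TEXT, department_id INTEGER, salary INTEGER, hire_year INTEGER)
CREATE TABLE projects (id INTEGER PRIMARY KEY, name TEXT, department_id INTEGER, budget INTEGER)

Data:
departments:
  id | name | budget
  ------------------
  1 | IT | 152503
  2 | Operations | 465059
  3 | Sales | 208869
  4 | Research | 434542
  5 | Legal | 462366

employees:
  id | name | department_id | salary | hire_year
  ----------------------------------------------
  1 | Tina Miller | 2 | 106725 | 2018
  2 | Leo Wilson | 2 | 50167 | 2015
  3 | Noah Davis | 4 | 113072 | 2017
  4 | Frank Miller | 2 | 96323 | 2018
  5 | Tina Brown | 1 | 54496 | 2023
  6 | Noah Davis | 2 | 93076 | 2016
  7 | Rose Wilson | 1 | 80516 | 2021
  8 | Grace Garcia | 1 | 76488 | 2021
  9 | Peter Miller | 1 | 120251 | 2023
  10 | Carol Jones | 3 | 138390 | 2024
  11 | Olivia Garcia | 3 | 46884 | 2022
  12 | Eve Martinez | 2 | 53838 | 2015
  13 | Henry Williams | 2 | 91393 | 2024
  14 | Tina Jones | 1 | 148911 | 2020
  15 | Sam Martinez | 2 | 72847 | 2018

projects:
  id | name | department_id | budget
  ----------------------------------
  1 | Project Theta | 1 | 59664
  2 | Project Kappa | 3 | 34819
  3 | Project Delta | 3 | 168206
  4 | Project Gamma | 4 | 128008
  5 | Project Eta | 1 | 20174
SELECT c.name, p.name AS department, c.budget FROM projects c JOIN departments p ON c.department_id = p.id ORDER BY c.budget DESC

Execution result:
name | department | budget
Project Delta | Sales | 168206
Project Gamma | Research | 128008
Project Theta | IT | 59664
Project Kappa | Sales | 34819
Project Eta | IT | 20174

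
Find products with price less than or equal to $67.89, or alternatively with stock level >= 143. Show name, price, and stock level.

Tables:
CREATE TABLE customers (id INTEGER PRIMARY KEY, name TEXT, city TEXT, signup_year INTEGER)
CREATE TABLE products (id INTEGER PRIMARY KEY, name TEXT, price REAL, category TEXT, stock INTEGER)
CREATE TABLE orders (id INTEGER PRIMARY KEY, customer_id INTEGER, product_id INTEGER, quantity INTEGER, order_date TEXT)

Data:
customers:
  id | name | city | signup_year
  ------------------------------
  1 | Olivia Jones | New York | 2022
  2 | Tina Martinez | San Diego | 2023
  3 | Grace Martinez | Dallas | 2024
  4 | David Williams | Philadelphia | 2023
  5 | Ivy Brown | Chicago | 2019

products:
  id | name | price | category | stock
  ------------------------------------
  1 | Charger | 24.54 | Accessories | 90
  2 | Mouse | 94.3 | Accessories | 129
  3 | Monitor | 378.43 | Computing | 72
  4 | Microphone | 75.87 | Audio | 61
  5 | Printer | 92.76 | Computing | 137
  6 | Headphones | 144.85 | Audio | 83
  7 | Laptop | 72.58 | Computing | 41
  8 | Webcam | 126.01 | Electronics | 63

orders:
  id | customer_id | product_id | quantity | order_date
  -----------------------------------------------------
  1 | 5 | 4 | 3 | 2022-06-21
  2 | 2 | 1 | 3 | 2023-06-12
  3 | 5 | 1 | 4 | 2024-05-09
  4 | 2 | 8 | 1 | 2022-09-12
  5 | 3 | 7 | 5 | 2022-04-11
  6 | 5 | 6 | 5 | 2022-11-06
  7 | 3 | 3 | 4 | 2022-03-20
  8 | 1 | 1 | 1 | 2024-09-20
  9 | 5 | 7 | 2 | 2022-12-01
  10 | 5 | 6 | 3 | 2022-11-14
SELECT name, price, stock FROM products WHERE price <= 67.89 OR stock >= 143

Execution result:
name | price | stock
Charger | 24.54 | 90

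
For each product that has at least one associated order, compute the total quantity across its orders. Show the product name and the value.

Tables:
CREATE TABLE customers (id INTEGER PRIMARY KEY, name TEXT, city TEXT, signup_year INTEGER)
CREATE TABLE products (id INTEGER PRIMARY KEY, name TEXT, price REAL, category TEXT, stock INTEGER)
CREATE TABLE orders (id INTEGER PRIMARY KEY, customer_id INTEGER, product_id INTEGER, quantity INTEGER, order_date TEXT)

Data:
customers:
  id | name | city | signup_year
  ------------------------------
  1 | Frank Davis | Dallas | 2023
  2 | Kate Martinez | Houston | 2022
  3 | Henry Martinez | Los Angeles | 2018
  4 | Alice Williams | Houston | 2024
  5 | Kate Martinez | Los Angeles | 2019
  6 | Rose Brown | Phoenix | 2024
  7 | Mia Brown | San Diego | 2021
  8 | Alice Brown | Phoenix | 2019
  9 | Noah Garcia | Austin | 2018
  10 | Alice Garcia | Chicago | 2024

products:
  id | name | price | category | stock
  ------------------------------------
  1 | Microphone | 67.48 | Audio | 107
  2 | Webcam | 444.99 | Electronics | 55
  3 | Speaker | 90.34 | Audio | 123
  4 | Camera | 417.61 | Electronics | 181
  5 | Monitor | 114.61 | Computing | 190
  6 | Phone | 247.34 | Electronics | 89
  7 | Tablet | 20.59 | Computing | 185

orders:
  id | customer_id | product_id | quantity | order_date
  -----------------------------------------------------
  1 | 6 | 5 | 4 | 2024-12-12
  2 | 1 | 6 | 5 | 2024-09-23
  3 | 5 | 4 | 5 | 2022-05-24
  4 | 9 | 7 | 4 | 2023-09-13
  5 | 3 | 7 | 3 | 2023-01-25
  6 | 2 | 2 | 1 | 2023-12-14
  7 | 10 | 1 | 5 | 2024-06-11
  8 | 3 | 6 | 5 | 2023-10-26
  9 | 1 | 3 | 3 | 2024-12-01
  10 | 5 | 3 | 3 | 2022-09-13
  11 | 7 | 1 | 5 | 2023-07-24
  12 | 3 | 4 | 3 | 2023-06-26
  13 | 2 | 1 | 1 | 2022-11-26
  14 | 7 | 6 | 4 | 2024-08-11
SELECT p.name, SUM(c.quantity) AS sum_quantity FROM orders c JOIN products p ON c.product_id = p.id GROUP BY p.id, p.name

Execution result:
name | sum_quantity
Microphone | 11
Webcam | 1
Speaker | 6
Camera | 8
Monitor | 4
Phone | 14
Tablet | 7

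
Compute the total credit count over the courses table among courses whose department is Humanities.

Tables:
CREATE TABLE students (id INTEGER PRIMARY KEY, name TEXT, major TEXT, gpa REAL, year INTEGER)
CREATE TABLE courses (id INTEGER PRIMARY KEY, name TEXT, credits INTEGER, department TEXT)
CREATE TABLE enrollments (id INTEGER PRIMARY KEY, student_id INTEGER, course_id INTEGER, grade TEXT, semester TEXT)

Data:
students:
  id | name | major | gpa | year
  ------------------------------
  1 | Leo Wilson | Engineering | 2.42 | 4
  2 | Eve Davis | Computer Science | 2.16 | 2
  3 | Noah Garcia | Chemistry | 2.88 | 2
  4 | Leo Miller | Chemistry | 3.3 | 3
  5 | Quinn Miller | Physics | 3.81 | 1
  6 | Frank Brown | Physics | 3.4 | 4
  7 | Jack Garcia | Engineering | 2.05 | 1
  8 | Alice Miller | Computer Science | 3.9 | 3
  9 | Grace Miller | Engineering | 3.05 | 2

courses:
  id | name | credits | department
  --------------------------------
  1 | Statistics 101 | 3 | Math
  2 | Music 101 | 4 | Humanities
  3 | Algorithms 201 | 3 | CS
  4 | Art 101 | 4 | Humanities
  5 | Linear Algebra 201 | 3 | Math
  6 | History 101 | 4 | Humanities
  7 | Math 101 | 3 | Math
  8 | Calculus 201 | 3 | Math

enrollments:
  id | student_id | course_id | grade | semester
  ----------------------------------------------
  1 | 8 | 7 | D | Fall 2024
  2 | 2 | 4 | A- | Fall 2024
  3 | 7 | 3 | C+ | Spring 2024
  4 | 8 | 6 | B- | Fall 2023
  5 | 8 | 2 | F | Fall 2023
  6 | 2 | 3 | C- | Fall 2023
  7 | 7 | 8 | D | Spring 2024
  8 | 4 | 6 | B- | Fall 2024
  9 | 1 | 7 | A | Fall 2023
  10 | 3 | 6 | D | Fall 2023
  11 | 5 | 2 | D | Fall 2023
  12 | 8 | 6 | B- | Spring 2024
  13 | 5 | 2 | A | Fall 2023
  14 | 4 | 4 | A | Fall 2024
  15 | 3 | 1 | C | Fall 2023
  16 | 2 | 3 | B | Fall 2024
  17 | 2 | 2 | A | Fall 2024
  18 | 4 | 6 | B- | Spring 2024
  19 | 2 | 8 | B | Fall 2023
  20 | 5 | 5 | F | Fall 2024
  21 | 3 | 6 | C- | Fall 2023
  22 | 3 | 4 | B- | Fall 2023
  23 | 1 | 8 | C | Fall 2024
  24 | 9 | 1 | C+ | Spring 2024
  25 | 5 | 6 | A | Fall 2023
SELECT SUM(credits) FROM courses WHERE department = 'Humanities'

Execution result:
12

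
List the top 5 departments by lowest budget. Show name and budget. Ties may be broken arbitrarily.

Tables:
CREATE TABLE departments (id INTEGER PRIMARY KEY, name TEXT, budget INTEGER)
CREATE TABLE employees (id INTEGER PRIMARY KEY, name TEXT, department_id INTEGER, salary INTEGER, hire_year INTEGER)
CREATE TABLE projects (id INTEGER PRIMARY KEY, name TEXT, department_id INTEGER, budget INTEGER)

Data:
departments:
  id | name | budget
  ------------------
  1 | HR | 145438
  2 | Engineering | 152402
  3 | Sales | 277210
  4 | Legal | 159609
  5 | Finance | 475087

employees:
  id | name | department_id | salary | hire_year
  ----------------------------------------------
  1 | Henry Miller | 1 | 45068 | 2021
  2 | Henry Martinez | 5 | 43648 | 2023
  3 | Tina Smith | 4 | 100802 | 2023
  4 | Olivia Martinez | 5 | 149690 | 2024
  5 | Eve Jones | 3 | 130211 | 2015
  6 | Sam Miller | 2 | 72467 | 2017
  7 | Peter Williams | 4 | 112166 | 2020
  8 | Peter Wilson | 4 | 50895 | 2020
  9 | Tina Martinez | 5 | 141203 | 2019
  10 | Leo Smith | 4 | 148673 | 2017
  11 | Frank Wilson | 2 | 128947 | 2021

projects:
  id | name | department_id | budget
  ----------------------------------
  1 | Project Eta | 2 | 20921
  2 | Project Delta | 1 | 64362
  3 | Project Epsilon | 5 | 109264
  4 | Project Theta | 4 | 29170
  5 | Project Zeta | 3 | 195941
SELECT name, budget FROM departments ORDER BY budget ASC LIMIT 5

Execution result:
name | budget
HR | 145438
Engineering | 152402
Legal | 159609
Sales | 277210
Finance | 475087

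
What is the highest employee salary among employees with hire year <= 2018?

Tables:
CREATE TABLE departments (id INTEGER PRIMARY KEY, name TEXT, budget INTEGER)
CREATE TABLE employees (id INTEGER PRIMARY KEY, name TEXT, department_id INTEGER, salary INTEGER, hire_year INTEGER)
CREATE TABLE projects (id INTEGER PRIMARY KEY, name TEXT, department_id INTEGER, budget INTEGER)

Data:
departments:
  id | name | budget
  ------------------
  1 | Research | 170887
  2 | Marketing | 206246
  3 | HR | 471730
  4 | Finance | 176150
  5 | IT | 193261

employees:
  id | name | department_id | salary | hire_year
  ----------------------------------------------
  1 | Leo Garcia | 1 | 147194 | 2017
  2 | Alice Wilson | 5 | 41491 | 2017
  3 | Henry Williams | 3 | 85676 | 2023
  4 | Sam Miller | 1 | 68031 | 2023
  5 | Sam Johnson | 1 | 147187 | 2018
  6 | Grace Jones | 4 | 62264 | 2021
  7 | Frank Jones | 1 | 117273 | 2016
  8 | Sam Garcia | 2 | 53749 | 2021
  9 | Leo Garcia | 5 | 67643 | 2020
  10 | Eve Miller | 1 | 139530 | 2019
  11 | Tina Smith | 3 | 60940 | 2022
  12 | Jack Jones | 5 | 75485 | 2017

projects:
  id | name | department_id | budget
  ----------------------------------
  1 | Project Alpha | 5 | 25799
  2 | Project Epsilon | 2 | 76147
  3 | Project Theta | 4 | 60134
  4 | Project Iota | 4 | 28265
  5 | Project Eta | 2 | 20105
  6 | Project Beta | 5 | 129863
SELECT MAX(salary) FROM employees WHERE hire_year <= 2018

Execution result:
147194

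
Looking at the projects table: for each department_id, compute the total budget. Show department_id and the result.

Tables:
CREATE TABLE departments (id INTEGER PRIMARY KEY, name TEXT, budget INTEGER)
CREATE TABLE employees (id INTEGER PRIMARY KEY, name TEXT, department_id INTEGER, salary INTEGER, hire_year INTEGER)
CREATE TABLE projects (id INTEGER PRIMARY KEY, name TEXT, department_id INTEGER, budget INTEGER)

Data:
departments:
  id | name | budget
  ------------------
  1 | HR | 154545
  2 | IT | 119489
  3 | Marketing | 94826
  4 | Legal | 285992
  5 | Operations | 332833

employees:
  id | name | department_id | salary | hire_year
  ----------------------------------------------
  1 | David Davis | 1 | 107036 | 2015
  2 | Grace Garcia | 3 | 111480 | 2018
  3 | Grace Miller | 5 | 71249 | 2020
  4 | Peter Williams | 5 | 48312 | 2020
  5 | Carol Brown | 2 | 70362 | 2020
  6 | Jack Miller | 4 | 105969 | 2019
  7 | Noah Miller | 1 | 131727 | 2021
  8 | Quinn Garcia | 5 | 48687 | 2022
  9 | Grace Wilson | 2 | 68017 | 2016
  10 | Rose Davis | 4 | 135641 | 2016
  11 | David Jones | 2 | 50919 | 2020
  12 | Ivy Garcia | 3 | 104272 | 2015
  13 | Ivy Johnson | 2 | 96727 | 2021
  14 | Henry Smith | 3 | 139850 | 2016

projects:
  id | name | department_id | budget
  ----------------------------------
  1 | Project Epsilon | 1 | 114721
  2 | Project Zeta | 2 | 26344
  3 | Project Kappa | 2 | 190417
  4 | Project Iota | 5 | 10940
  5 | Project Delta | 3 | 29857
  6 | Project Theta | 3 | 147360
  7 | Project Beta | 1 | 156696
SELECT department_id, SUM(budget) AS sum_budget FROM projects GROUP BY department_id

Execution result:
department_id | sum_budget
1 | 271417
2 | 216761
3 | 177217
5 | 10940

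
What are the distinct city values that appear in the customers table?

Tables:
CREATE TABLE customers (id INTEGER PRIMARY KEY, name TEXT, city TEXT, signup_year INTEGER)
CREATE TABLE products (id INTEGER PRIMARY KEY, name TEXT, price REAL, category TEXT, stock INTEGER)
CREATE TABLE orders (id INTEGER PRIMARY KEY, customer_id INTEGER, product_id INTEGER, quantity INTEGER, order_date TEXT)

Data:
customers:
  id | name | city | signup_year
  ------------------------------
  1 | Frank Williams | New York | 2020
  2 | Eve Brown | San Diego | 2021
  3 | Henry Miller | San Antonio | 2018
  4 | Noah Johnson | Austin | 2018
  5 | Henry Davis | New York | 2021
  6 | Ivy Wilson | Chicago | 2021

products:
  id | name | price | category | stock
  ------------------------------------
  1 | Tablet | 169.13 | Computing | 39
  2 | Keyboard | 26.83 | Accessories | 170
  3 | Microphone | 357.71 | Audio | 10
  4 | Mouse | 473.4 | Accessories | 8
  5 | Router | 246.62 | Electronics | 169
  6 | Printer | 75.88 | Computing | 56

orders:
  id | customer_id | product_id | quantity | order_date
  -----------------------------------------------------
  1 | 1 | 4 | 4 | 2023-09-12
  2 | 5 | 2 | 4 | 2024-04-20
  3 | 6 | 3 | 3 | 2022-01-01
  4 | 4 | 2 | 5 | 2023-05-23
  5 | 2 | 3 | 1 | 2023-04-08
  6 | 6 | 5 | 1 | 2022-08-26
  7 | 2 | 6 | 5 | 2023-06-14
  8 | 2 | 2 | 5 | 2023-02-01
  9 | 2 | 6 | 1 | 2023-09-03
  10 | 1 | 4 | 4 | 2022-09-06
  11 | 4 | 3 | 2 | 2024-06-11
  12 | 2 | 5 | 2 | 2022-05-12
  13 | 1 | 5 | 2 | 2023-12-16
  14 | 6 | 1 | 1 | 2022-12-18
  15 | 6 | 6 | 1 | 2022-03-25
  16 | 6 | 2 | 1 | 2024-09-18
SELECT DISTINCT city FROM customers

Execution result:
city
New York
San Diego
San Antonio
Austin
Chicago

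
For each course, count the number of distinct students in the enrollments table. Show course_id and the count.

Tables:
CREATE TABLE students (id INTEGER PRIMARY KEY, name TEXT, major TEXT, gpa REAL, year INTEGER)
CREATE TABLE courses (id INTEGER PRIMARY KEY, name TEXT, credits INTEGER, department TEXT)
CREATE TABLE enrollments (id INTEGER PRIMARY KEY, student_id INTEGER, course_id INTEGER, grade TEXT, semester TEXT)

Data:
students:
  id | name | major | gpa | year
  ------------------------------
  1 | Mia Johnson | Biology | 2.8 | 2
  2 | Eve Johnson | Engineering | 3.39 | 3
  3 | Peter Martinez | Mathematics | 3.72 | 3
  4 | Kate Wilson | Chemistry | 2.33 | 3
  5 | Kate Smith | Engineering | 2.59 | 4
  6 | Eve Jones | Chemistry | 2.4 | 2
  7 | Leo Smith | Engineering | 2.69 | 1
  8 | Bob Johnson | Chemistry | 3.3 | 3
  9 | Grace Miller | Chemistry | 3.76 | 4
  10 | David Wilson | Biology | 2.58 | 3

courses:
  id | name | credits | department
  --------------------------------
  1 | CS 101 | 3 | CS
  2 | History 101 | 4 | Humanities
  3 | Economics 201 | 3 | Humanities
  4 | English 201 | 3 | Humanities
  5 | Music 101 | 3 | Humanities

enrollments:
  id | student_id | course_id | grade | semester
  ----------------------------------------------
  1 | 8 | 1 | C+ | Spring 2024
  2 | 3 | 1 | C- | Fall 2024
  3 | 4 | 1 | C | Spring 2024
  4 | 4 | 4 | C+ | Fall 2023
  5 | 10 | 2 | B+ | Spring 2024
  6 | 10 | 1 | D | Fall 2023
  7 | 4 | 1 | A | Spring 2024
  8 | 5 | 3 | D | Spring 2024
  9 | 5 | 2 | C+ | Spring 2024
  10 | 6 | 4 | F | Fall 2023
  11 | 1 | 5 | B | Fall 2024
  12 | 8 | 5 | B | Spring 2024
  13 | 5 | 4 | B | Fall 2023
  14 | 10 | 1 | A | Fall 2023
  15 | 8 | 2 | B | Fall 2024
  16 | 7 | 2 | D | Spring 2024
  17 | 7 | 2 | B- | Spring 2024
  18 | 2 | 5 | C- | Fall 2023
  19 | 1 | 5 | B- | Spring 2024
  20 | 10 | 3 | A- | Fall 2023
SELECT course_id, COUNT(DISTINCT student_id) AS distinct_student_count FROM enrollments GROUP BY course_id

Execution result:
course_id | distinct_student_count
1 | 4
2 | 4
3 | 2
4 | 3
5 | 3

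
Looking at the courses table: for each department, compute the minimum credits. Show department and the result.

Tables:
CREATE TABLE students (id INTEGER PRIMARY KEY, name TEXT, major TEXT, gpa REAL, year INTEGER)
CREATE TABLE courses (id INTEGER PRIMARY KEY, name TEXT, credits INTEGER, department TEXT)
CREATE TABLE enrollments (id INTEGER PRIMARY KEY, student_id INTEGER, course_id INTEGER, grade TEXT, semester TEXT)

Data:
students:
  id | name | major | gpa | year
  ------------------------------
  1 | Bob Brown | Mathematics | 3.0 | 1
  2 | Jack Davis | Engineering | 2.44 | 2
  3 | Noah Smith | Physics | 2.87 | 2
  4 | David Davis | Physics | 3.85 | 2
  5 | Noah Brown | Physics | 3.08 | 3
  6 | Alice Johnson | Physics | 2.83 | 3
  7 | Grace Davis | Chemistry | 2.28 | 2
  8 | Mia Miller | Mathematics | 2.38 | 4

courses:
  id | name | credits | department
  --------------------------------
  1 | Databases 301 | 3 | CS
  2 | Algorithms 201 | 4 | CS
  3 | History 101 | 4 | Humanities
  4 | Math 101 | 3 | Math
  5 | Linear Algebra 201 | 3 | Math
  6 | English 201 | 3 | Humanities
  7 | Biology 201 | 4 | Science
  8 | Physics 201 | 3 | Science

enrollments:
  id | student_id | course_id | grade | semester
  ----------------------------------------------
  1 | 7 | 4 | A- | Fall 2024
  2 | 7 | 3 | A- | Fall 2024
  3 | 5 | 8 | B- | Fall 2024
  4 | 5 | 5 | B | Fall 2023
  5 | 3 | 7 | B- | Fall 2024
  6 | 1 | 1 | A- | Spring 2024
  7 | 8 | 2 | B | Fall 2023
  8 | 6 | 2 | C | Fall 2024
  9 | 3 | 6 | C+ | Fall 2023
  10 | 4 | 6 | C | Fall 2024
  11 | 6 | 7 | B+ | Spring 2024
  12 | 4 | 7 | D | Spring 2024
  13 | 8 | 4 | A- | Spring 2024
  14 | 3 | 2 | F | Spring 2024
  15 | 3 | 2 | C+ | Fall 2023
SELECT department, MIN(credits) AS min_credits FROM courses GROUP BY department

Execution result:
department | min_credits
CS | 3
Humanities | 3
Math | 3
Science | 3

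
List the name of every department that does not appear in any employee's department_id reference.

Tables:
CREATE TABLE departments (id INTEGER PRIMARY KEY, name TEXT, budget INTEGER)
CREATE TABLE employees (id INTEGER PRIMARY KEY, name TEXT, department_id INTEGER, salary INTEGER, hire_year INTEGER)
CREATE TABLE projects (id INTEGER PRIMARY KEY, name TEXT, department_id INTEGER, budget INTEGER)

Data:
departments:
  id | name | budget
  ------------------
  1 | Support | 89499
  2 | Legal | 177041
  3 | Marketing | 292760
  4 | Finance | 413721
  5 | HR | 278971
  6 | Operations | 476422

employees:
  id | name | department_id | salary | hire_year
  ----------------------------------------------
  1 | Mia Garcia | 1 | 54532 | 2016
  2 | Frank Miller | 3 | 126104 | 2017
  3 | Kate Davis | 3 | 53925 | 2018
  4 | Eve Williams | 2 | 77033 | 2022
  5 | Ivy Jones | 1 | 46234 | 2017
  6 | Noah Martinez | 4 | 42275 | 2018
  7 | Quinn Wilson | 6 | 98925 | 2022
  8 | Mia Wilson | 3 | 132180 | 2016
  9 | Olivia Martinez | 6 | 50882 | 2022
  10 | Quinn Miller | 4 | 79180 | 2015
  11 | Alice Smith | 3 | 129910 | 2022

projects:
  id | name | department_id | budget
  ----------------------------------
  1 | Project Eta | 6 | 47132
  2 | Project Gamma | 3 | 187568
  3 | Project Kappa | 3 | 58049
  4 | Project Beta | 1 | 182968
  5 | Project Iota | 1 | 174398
SELECT p.name FROM departments p LEFT JOIN employees c ON c.department_id = p.id WHERE c.id IS NULL

Execution result:
HR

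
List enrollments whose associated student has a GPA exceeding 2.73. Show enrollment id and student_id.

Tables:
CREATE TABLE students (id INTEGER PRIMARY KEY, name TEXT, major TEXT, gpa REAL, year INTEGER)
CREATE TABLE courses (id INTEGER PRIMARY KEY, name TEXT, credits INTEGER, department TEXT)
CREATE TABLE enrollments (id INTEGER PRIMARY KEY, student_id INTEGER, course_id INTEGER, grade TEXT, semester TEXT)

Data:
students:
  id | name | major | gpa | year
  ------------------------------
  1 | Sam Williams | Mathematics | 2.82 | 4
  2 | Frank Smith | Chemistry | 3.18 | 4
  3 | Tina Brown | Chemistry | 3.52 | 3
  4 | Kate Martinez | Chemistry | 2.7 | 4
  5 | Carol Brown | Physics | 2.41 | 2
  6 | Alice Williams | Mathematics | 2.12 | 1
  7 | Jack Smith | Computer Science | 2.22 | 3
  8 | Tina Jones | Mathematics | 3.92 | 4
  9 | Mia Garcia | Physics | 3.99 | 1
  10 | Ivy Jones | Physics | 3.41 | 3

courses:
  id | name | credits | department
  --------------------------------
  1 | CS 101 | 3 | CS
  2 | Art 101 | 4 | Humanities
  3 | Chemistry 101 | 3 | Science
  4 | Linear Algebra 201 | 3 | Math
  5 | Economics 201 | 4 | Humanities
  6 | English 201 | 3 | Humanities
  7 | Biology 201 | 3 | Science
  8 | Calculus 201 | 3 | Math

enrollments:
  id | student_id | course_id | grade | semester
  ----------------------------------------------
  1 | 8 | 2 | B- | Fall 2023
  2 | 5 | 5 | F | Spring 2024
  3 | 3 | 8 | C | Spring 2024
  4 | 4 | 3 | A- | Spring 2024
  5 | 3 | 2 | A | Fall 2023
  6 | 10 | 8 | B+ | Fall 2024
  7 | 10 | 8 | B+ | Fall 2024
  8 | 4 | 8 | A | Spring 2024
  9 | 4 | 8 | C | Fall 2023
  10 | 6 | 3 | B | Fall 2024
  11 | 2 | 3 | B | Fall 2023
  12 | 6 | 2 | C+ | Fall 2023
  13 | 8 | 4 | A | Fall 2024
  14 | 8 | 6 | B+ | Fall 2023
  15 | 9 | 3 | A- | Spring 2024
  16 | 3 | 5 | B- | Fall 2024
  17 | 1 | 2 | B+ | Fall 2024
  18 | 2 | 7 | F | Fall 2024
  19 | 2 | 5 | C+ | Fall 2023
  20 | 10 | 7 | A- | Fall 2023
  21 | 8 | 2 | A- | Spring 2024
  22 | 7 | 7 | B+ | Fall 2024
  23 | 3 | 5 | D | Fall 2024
SELECT id, student_id FROM enrollments WHERE student_id IN (SELECT id FROM students WHERE gpa > 2.73)

Execution result:
id | student_id
1 | 8
3 | 3
5 | 3
6 | 10
7 | 10
11 | 2
13 | 8
14 | 8
15 | 9
16 | 3
17 | 1
18 | 2
19 | 2
20 | 10
21 | 8
23 | 3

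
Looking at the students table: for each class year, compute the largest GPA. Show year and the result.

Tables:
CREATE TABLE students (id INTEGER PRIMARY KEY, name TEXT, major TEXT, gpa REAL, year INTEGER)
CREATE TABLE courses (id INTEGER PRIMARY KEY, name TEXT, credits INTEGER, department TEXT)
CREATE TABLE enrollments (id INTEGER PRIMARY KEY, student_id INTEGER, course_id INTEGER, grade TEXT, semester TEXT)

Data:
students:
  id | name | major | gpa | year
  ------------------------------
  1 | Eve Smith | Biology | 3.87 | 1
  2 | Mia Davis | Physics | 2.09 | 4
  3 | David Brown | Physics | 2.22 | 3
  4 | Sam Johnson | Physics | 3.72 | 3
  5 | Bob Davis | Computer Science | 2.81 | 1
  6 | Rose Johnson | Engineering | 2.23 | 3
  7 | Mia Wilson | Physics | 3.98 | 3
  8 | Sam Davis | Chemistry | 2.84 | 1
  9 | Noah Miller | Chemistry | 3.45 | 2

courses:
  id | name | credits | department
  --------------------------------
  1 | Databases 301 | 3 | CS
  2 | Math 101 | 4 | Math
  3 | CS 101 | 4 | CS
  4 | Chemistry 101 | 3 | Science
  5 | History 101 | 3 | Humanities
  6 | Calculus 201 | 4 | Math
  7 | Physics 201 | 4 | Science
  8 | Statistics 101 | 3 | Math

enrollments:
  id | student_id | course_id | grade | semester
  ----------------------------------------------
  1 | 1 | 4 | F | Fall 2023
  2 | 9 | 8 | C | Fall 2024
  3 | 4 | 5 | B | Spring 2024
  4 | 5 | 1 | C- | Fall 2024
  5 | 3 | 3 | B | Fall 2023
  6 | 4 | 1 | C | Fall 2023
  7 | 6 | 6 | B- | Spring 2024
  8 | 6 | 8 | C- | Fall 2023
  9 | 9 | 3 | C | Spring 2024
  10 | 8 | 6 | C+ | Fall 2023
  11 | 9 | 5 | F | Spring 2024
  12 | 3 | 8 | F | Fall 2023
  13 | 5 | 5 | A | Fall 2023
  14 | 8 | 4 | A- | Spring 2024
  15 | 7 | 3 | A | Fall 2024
SELECT year, MAX(gpa) AS max_gpa FROM students GROUP BY year

Execution result:
year | max_gpa
1 | 3.87
2 | 3.45
3 | 3.98
4 | 2.09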